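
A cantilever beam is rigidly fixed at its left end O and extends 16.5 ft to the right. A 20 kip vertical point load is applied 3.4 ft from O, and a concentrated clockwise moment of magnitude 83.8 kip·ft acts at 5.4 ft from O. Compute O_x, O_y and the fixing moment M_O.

ΣF_x = 0: O_x = 0.
ΣF_y = 0: O_y − 20 = 0 → O_y = 20.00 kip.
ΣM about O: M_O − 20·3.4 − 83.8 = 0 → M_O = 151.8 kip·ft.

O_x = 0, O_y = 20.00 kip, M_O = 151.8 kip·ft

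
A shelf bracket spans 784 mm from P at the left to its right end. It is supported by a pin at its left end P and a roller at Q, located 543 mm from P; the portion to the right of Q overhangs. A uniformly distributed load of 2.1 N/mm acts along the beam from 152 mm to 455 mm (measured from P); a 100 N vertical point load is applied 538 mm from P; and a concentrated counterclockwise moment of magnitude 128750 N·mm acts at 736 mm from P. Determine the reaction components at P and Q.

P_x = 0, P_y = 518.7 N, Q_y = 217.6 N

Resultant of the distributed load: 2.1 × 303 = 636.3 N at 303.5 mm from P.
ΣM about P: Q_y·543 − (2.1·303)·303.5 − 100·538 + 128750 = 0 → Q_y = 118167.05/543 = 217.619 ≈ 217.6 N.
ΣF_y = 0: P_y + 217.619 − 2.1·303 − 100 = 0 → P_y = 518.7 N.
ΣF_x = 0: no horizontal applied forces, so P_x = 0.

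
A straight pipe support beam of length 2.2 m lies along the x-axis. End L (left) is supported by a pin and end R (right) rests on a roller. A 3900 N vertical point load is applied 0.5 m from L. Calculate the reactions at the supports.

L_x = 0, L_y = 3014 N, R_y = 886.4 N

Taking moments about L: R_y·2.2 − 3900·0.5 = 0 → R_y = 1950/2.2 = 886.364 ≈ 886.4 N.
ΣF_y = 0: L_y + 886.364 − 3900 = 0 → L_y = 3014 N.
ΣF_x = 0: no horizontal applied forces, so L_x = 0.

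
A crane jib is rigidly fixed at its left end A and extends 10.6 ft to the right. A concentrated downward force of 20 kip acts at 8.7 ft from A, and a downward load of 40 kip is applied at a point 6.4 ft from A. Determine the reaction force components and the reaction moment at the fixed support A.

A_x = 0, A_y = 60.00 kip, M_A = 430.0 kip·ft

ΣF_x = 0: A_x = 0.
ΣF_y = 0: A_y − 20 − 40 = 0 → A_y = 60.00 kip.
ΣM about A: M_A − 20·8.7 − 40·6.4 = 0 → M_A = 430.0 kip·ft.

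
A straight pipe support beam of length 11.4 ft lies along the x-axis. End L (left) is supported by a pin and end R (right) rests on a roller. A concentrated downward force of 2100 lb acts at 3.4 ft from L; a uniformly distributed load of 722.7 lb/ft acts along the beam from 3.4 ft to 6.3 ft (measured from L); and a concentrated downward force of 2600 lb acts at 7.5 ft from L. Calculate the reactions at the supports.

L_x = 0, L_y = 3567 lb, R_y = 3228 lb

Resultant of the distributed load: 722.7 × 2.9 = 2095.83 lb at 4.85 ft from L.
ΣM about L: R_y·11.4 − 2100·3.4 − (722.7·2.9)·4.85 − 2600·7.5 = 0 → R_y = 36804.7755/11.4 = 3228.49 ≈ 3228 lb.
ΣF_y = 0: L_y + 3228.49 − 2100 − 722.7·2.9 − 2600 = 0 → L_y = 3567 lb.
ΣF_x = 0: no horizontal applied forces, so L_x = 0.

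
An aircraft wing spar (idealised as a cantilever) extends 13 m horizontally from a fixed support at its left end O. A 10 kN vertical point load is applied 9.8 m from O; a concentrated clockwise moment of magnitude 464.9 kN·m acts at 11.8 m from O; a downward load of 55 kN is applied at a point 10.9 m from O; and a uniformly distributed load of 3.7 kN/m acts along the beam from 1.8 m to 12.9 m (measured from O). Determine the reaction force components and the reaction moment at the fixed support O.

O_x = 0, O_y = 106.1 kN, M_O = 1464 kN·m

Resultant of the distributed load: 3.7 × 11.1 = 41.07 kN at 7.35 m from O.
ΣF_x = 0: O_x = 0.
ΣF_y = 0: O_y − 10 − 55 − 3.7·11.1 = 0 → O_y = 106.1 kN.
ΣM about O: M_O − 10·9.8 − 464.9 − 55·10.9 − (3.7·11.1)·7.35 = 0 → M_O = 1464 kN·m.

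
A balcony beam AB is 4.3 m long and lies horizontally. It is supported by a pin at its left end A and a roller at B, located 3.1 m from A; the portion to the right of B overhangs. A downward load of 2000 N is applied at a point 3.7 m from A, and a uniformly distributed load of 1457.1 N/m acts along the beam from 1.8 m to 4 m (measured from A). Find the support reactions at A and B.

A_x = 0, A_y = -180.3 N, B_y = 5386 N

Resultant of the distributed load: 1457.1 × 2.2 = 3205.62 N at 2.9 m from A.
Moments about A: B_y·3.1 − 2000·3.7 − (1457.1·2.2)·2.9 = 0 → B_y = 16696.298/3.1 = 5385.9 ≈ 5386 N.
ΣF_y = 0: A_y + 5385.9 − 2000 − 1457.1·2.2 = 0 → A_y = -180.3 N.
ΣF_x = 0: no horizontal applied forces, so A_x = 0.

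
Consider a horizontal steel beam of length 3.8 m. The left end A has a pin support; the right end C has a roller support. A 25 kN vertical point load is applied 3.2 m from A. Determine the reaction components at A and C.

A_x = 0, A_y = 3.947 kN, C_y = 21.05 kN

Moments about A: C_y·3.8 − 25·3.2 = 0 → C_y = 80/3.8 = 21.0526 ≈ 21.05 kN.
ΣF_y = 0: A_y + 21.0526 − 25 = 0 → A_y = 3.947 kN.
ΣF_x = 0: no horizontal applied forces, so A_x = 0.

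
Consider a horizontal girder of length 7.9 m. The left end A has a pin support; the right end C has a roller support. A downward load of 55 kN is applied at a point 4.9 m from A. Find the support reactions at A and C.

A_x = 0, A_y = 20.89 kN, C_y = 34.11 kN

ΣM about A: C_y·7.9 − 55·4.9 = 0 → C_y = 269.5/7.9 = 34.1139 ≈ 34.11 kN.
ΣF_y = 0: A_y + 34.1139 − 55 = 0 → A_y = 20.89 kN.
ΣF_x = 0: no horizontal applied forces, so A_x = 0.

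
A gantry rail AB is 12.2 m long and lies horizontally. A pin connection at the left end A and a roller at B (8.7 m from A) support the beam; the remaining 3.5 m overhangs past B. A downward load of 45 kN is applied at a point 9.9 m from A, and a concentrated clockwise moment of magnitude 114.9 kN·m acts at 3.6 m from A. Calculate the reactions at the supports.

Moments about A: B_y·8.7 − 45·9.9 − 114.9 = 0 → B_y = 560.4/8.7 = 64.4138 ≈ 64.41 kN.
ΣF_y = 0: A_y + 64.4138 − 45 = 0 → A_y = -19.41 kN.
ΣF_x = 0: no horizontal applied forces, so A_x = 0.

A_x = 0, A_y = -19.41 kN, B_y = 64.41 kN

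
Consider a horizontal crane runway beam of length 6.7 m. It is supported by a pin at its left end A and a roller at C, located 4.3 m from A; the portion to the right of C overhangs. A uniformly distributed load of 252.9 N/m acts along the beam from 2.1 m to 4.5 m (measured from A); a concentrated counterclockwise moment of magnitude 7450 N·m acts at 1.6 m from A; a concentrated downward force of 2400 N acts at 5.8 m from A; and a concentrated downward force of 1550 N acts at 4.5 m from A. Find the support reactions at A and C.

A_x = 0, A_y = 964.4 N, C_y = 3593 N

Resultant of the distributed load: 252.9 × 2.4 = 606.96 N at 3.3 m from A.
ΣM about A: C_y·4.3 − (252.9·2.4)·3.3 + 7450 − 2400·5.8 − 1550·4.5 = 0 → C_y = 15447.968/4.3 = 3592.55 ≈ 3593 N.
ΣF_y = 0: A_y + 3592.55 − 252.9·2.4 − 2400 − 1550 = 0 → A_y = 964.4 N.
ΣF_x = 0: no horizontal applied forces, so A_x = 0.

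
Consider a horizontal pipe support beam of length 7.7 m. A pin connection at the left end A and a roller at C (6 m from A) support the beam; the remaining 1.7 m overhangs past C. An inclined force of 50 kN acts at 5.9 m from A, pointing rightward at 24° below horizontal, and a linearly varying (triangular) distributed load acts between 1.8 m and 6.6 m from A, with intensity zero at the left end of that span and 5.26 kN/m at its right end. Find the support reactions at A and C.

A_x = -45.68 kN, A_y = 2.443 kN, C_y = 30.52 kN

Resultant of the triangular load: ½ × 5.26 × 4.8 = 12.624 kN, acting at 5 m from A (one-third of the span from the peak).
Moments about A: C_y·6 − 50·sin24°·5.9 − (½·5.26·4.8)·5 = 0 → C_y = 183.107/6 = 30.5178 ≈ 30.52 kN.
ΣF_y = 0: A_y + 30.5178 − 50·sin24° − ½·5.26·4.8 = 0 → A_y = 2.443 kN.
ΣF_x = 0: A_x + 50·cos24° = 0 → A_x = -45.68 kN.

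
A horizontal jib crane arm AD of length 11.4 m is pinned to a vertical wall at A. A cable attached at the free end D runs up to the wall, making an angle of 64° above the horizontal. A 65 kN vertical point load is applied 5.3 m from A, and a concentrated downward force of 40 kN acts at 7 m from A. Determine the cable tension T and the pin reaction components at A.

ΣM about A: T·sin64°·11.4 − 65·5.3 − 40·7 = 0 → T = 624.5/(11.4·0.898794) = 60.9491 ≈ 60.95 kN.
ΣF_x = 0: A_x − T·cos64° = 0 → A_x = 60.9491 × 0.438371 = 26.72 kN.
ΣF_y = 0: A_y + T·sin64° − 65 − 40 = 0 → A_y = 105 − 60.9491 × 0.898794 = 50.22 kN.

T = 60.95 kN, A_x = 26.72 kN, A_y = 50.22 kN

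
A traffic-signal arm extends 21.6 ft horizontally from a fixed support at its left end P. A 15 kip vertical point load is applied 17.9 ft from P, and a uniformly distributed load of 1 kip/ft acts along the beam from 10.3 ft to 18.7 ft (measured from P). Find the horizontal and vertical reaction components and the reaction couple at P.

P_x = 0, P_y = 23.40 kip, M_P = 390.3 kip·ft

Resultant of the distributed load: 1 × 8.4 = 8.4 kip at 14.5 ft from P.
ΣF_x = 0: P_x = 0.
ΣF_y = 0: P_y − 15 − 1·8.4 = 0 → P_y = 23.40 kip.
ΣM about P: M_P − 15·17.9 − (1·8.4)·14.5 = 0 → M_P = 390.3 kip·ft.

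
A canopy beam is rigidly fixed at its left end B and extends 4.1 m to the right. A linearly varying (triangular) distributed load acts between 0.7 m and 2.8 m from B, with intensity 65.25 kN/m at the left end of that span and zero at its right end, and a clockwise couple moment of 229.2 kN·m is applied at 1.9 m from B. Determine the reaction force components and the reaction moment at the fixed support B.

Resultant of the triangular load: ½ × 65.25 × 2.1 = 68.5125 kN, acting at 1.4 m from B (one-third of the span from the peak).
ΣF_x = 0: B_x = 0.
ΣF_y = 0: B_y − ½·65.25·2.1 = 0 → B_y = 68.51 kN.
ΣM about B: M_B − (½·65.25·2.1)·1.4 − 229.2 = 0 → M_B = 325.1 kN·m.

B_x = 0, B_y = 68.51 kN, M_B = 325.1 kN·m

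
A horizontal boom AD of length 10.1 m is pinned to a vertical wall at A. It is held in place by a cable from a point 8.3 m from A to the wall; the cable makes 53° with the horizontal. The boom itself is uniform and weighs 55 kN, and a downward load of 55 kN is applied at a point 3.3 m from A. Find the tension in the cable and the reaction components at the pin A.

ΣM about A: T·sin53°·8.3 − 55·5.05 − 55·3.3 = 0 → T = 459.25/(8.3·0.798636) = 69.2823 ≈ 69.28 kN.
ΣF_x = 0: A_x − T·cos53° = 0 → A_x = 69.2823 × 0.601815 = 41.70 kN.
ΣF_y = 0: A_y + T·sin53° − 55 − 55 = 0 → A_y = 110 − 69.2823 × 0.798636 = 54.67 kN.

T = 69.28 kN, A_x = 41.70 kN, A_y = 54.67 kN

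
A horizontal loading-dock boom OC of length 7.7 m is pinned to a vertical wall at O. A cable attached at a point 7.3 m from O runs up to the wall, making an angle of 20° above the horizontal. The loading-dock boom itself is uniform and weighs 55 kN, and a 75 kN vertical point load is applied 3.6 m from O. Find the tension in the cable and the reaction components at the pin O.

T = 193.0 kN, O_x = 181.3 kN, O_y = 64.01 kN

ΣM about O: T·sin20°·7.3 − 55·3.85 − 75·3.6 = 0 → T = 481.75/(7.3·0.34202) = 192.951 ≈ 193.0 kN.
ΣF_x = 0: O_x − T·cos20° = 0 → O_x = 192.951 × 0.939693 = 181.3 kN.
ΣF_y = 0: O_y + T·sin20° − 55 − 75 = 0 → O_y = 130 − 192.951 × 0.34202 = 64.01 kN.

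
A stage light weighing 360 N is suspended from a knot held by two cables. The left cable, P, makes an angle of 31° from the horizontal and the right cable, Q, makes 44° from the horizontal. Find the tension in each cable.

ΣF_x = 0: −T_P·cos31° + T_Q·cos44° = 0 → T_Q = 1.1916·T_P.
ΣF_y = 0: T_P·sin31° + T_Q·sin44° = 360.
Substitute: T_P·(0.515038 + 1.1916·0.694658) = 360 → T_P = 268.098 ≈ 268.1 N.
Then T_Q = 1.1916 × 268.098 = 319.5 N.

T_P = 268.1 N, T_Q = 319.5 N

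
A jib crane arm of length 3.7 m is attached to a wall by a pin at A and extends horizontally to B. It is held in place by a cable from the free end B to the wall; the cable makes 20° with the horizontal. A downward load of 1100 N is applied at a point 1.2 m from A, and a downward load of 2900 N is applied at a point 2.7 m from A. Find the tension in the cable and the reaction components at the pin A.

T = 7230 N, A_x = 6794 N, A_y = 1527 N

ΣM about A: T·sin20°·3.7 − 1100·1.2 − 2900·2.7 = 0 → T = 9150/(3.7·0.34202) = 7230.49 ≈ 7230 N.
ΣF_x = 0: A_x − T·cos20° = 0 → A_x = 7230.49 × 0.939693 = 6794 N.
ΣF_y = 0: A_y + T·sin20° − 1100 − 2900 = 0 → A_y = 4000 − 7230.49 × 0.34202 = 1527 N.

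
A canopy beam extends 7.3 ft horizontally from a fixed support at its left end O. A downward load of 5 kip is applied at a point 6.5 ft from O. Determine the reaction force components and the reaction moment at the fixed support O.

O_x = 0, O_y = 5.000 kip, M_O = 32.50 kip·ft

ΣF_x = 0: O_x = 0.
ΣF_y = 0: O_y − 5 = 0 → O_y = 5.000 kip.
ΣM about O: M_O − 5·6.5 = 0 → M_O = 32.50 kip·ft.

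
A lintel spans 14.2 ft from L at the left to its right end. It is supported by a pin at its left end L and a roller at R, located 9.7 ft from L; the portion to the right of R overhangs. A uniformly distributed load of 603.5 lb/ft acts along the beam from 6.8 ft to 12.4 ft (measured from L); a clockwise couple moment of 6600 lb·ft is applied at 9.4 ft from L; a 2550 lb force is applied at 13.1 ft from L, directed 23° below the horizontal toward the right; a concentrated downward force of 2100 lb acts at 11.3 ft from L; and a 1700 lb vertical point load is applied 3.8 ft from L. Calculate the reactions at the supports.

Resultant of the distributed load: 603.5 × 5.6 = 3379.6 lb at 9.6 ft from L.
Moments about L: R_y·9.7 − (603.5·5.6)·9.6 − 6600 − 2550·sin23°·13.1 − 2100·11.3 − 1700·3.8 = 0 → R_y = 82286.5/9.7 = 8483.14 ≈ 8483 lb.
ΣF_y = 0: L_y + 8483.14 − 603.5·5.6 − 2550·sin23° − 2100 − 1700 = 0 → L_y = -307.2 lb.
ΣF_x = 0: L_x + 2550·cos23° = 0 → L_x = -2347 lb.

L_x = -2347 lb, L_y = -307.2 lb, R_y = 8483 lb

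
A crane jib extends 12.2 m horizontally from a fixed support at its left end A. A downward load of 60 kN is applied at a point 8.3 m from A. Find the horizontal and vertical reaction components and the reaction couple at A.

A_x = 0, A_y = 60.00 kN, M_A = 498.0 kN·m

ΣF_x = 0: A_x = 0.
ΣF_y = 0: A_y − 60 = 0 → A_y = 60.00 kN.
ΣM about A: M_A − 60·8.3 = 0 → M_A = 498.0 kN·m.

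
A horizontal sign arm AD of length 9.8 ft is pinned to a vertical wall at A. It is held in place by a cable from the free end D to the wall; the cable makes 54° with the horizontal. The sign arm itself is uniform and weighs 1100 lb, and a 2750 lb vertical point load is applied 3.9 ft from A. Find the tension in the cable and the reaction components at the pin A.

T = 2033 lb, A_x = 1195 lb, A_y = 2206 lb

ΣM about A: T·sin54°·9.8 − 1100·4.9 − 2750·3.9 = 0 → T = 16115/(9.8·0.809017) = 2032.58 ≈ 2033 lb.
ΣF_x = 0: A_x − T·cos54° = 0 → A_x = 2032.58 × 0.587785 = 1195 lb.
ΣF_y = 0: A_y + T·sin54° − 1100 − 2750 = 0 → A_y = 3850 − 2032.58 × 0.809017 = 2206 lb.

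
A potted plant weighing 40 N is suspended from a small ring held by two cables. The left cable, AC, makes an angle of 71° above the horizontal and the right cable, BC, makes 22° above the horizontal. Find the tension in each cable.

T_AC = 37.14 N, T_BC = 13.04 N

ΣF_x = 0: −T_AC·cos71° + T_BC·cos22° = 0 → T_BC = 0.351137·T_AC.
ΣF_y = 0: T_AC·sin71° + T_BC·sin22° = 40.
Substitute: T_AC·(0.945519 + 0.351137·0.374607) = 40 → T_AC = 37.1382 ≈ 37.14 N.
Then T_BC = 0.351137 × 37.1382 = 13.04 N.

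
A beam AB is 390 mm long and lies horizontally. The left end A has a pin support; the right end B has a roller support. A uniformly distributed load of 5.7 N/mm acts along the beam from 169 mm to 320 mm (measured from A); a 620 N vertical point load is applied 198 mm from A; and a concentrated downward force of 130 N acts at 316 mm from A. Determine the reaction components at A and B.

A_x = 0, A_y = 651.0 N, B_y = 959.7 N

Resultant of the distributed load: 5.7 × 151 = 860.7 N at 244.5 mm from A.
Taking moments about A: B_y·390 − (5.7·151)·244.5 − 620·198 − 130·316 = 0 → B_y = 374281.15/390 = 959.695 ≈ 959.7 N.
ΣF_y = 0: A_y + 959.695 − 5.7·151 − 620 − 130 = 0 → A_y = 651.0 N.
ΣF_x = 0: no horizontal applied forces, so A_x = 0.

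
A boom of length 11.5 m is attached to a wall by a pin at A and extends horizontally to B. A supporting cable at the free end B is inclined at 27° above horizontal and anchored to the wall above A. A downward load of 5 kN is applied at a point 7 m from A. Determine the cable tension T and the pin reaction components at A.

T = 6.704 kN, A_x = 5.973 kN, A_y = 1.957 kN

ΣM about A: T·sin27°·11.5 − 5·7 = 0 → T = 35/(11.5·0.45399) = 6.70384 ≈ 6.704 kN.
ΣF_x = 0: A_x − T·cos27° = 0 → A_x = 6.70384 × 0.891007 = 5.973 kN.
ΣF_y = 0: A_y + T·sin27° − 5 = 0 → A_y = 5 − 6.70384 × 0.45399 = 1.957 kN.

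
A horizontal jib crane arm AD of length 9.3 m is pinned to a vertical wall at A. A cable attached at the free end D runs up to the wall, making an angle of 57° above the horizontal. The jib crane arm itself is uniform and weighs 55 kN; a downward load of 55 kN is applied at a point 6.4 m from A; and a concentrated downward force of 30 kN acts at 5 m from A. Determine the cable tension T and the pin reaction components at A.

ΣM about A: T·sin57°·9.3 − 55·4.65 − 55·6.4 − 30·5 = 0 → T = 757.75/(9.3·0.838671) = 97.1519 ≈ 97.15 kN.
ΣF_x = 0: A_x − T·cos57° = 0 → A_x = 97.1519 × 0.544639 = 52.91 kN.
ΣF_y = 0: A_y + T·sin57° − 55 − 55 − 30 = 0 → A_y = 140 − 97.1519 × 0.838671 = 58.52 kN.

T = 97.15 kN, A_x = 52.91 kN, A_y = 58.52 kN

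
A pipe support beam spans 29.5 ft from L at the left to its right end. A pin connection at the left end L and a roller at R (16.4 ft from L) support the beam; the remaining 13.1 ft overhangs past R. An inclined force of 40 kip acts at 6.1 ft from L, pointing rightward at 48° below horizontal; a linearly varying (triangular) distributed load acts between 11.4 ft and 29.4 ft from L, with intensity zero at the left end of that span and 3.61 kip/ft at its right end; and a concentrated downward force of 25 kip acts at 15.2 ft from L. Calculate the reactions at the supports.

Resultant of the triangular load: ½ × 3.61 × 18 = 32.49 kip, acting at 23.4 ft from L (one-third of the span from the peak).
ΣM about L: R_y·16.4 − 40·sin48°·6.1 − (½·3.61·18)·23.4 − 25·15.2 = 0 → R_y = 1321.59/16.4 = 80.5848 ≈ 80.58 kip.
ΣF_y = 0: L_y + 80.5848 − 40·sin48° − ½·3.61·18 − 25 = 0 → L_y = 6.631 kip.
ΣF_x = 0: L_x + 40·cos48° = 0 → L_x = -26.77 kip.

L_x = -26.77 kip, L_y = 6.631 kip, R_y = 80.58 kip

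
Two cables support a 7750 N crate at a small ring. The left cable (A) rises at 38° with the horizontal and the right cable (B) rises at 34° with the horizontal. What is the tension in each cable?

ΣF_x = 0: −T_A·cos38° + T_B·cos34° = 0 → T_B = 0.950513·T_A.
ΣF_y = 0: T_A·sin38° + T_B·sin34° = 7750.
Substitute: T_A·(0.615661 + 0.950513·0.559193) = 7750 → T_A = 6755.69 ≈ 6756 N.
Then T_B = 0.950513 × 6755.69 = 6421 N.

T_A = 6756 N, T_B = 6421 N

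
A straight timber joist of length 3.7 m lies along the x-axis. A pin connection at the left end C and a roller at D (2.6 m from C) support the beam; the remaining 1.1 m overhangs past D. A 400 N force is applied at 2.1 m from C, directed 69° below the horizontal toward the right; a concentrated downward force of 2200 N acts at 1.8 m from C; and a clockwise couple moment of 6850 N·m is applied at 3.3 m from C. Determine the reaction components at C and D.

C_x = -143.3 N, C_y = -1886 N, D_y = 4459 N

Taking moments about C: D_y·2.6 − 400·sin69°·2.1 − 2200·1.8 − 6850 = 0 → D_y = 11594.2/2.6 = 4459.31 ≈ 4459 N.
ΣF_y = 0: C_y + 4459.31 − 400·sin69° − 2200 = 0 → C_y = -1886 N.
ΣF_x = 0: C_x + 400·cos69° = 0 → C_x = -143.3 N.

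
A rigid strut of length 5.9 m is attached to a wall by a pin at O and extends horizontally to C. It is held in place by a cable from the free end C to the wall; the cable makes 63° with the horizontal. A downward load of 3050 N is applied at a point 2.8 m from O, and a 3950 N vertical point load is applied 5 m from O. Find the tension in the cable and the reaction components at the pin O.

ΣM about O: T·sin63°·5.9 − 3050·2.8 − 3950·5 = 0 → T = 28290/(5.9·0.891007) = 5381.46 ≈ 5381 N.
ΣF_x = 0: O_x − T·cos63° = 0 → O_x = 5381.46 × 0.45399 = 2443 N.
ΣF_y = 0: O_y + T·sin63° − 3050 − 3950 = 0 → O_y = 7000 − 5381.46 × 0.891007 = 2205 N.

T = 5381 N, O_x = 2443 N, O_y = 2205 N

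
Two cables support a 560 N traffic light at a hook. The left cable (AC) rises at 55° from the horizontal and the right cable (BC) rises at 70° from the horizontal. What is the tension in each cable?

T_AC = 233.8 N, T_BC = 392.1 N

ΣF_x = 0: −T_AC·cos55° + T_BC·cos70° = 0 → T_BC = 1.67703·T_AC.
ΣF_y = 0: T_AC·sin55° + T_BC·sin70° = 560.
Substitute: T_AC·(0.819152 + 1.67703·0.939693) = 560 → T_AC = 233.816 ≈ 233.8 N.
Then T_BC = 1.67703 × 233.816 = 392.1 N.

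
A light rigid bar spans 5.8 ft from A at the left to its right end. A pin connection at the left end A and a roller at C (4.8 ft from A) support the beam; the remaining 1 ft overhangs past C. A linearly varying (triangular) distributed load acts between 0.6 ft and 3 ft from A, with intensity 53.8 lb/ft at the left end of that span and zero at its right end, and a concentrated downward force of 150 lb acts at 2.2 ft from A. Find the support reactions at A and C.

A_x = 0, A_y = 127.0 lb, C_y = 87.58 lb

Resultant of the triangular load: ½ × 53.8 × 2.4 = 64.56 lb, acting at 1.4 ft from A (one-third of the span from the peak).
Moments about A: C_y·4.8 − (½·53.8·2.4)·1.4 − 150·2.2 = 0 → C_y = 420.384/4.8 = 87.58 lb.
ΣF_y = 0: A_y + 87.58 − ½·53.8·2.4 − 150 = 0 → A_y = 127.0 lb.
ΣF_x = 0: no horizontal applied forces, so A_x = 0.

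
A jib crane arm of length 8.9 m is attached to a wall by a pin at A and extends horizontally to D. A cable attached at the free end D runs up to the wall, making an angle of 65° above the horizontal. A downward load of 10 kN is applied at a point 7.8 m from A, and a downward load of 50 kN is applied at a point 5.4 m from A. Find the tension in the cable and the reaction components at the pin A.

ΣM about A: T·sin65°·8.9 − 10·7.8 − 50·5.4 = 0 → T = 348/(8.9·0.906308) = 43.1433 ≈ 43.14 kN.
ΣF_x = 0: A_x − T·cos65° = 0 → A_x = 43.1433 × 0.422618 = 18.23 kN.
ΣF_y = 0: A_y + T·sin65° − 10 − 50 = 0 → A_y = 60 − 43.1433 × 0.906308 = 20.90 kN.

T = 43.14 kN, A_x = 18.23 kN, A_y = 20.90 kN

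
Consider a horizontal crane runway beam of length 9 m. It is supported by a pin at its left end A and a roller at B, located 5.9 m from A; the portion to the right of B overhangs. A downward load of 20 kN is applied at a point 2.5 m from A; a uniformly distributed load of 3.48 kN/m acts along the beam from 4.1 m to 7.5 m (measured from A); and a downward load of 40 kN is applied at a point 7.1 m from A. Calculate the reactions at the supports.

Resultant of the distributed load: 3.48 × 3.4 = 11.832 kN at 5.8 m from A.
ΣM about A: B_y·5.9 − 20·2.5 − (3.48·3.4)·5.8 − 40·7.1 = 0 → B_y = 402.6256/5.9 = 68.2416 ≈ 68.24 kN.
ΣF_y = 0: A_y + 68.2416 − 20 − 3.48·3.4 − 40 = 0 → A_y = 3.590 kN.
ΣF_x = 0: no horizontal applied forces, so A_x = 0.

A_x = 0, A_y = 3.590 kN, B_y = 68.24 kN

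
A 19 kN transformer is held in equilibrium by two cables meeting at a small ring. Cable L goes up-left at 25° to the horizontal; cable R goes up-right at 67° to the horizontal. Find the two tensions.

T_L = 7.428 kN, T_R = 17.23 kN

ΣF_x = 0: −T_L·cos25° + T_R·cos67° = 0 → T_R = 2.31952·T_L.
ΣF_y = 0: T_L·sin25° + T_R·sin67° = 19.
Substitute: T_L·(0.422618 + 2.31952·0.920505) = 19 → T_L = 7.42841 ≈ 7.428 kN.
Then T_R = 2.31952 × 7.42841 = 17.23 kN.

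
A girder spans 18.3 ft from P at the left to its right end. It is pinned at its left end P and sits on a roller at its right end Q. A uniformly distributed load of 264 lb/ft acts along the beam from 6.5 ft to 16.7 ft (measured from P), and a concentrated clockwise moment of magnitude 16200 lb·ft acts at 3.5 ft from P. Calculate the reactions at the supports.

Resultant of the distributed load: 264 × 10.2 = 2692.8 lb at 11.6 ft from P.
Taking moments about P: Q_y·18.3 − (264·10.2)·11.6 − 16200 = 0 → Q_y = 47436.48/18.3 = 2592.16 ≈ 2592 lb.
ΣF_y = 0: P_y + 2592.16 − 264·10.2 = 0 → P_y = 100.6 lb.
ΣF_x = 0: no horizontal applied forces, so P_x = 0.

P_x = 0, P_y = 100.6 lb, Q_y = 2592 lb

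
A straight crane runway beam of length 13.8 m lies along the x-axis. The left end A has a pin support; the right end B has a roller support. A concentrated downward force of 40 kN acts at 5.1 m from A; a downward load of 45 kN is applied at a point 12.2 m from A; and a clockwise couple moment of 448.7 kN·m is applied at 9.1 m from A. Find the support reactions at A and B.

A_x = 0, A_y = -2.080 kN, B_y = 87.08 kN

Taking moments about A: B_y·13.8 − 40·5.1 − 45·12.2 − 448.7 = 0 → B_y = 1201.7/13.8 = 87.0797 ≈ 87.08 kN.
ΣF_y = 0: A_y + 87.0797 − 40 − 45 = 0 → A_y = -2.080 kN.
ΣF_x = 0: no horizontal applied forces, so A_x = 0.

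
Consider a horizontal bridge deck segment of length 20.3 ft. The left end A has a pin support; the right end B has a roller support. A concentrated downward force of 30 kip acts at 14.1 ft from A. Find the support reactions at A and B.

A_x = 0, A_y = 9.163 kip, B_y = 20.84 kip

Moments about A: B_y·20.3 − 30·14.1 = 0 → B_y = 423/20.3 = 20.8374 ≈ 20.84 kip.
ΣF_y = 0: A_y + 20.8374 − 30 = 0 → A_y = 9.163 kip.
ΣF_x = 0: no horizontal applied forces, so A_x = 0.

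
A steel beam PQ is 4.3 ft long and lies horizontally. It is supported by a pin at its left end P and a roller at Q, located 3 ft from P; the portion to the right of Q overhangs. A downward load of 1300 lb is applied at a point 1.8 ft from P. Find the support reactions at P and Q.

P_x = 0, P_y = 520.0 lb, Q_y = 780.0 lb

Moments about P: Q_y·3 − 1300·1.8 = 0 → Q_y = 2340/3 = 780.0 lb.
ΣF_y = 0: P_y + 780 − 1300 = 0 → P_y = 520.0 lb.
ΣF_x = 0: no horizontal applied forces, so P_x = 0.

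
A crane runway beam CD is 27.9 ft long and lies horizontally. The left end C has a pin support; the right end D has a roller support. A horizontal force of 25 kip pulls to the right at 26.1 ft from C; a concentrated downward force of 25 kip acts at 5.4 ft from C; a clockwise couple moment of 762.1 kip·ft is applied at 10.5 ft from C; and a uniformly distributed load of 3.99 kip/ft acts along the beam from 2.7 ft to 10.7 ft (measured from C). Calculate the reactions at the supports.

Resultant of the distributed load: 3.99 × 8 = 31.92 kip at 6.7 ft from C.
Taking moments about C: D_y·27.9 − 25·5.4 − 762.1 − (3.99·8)·6.7 = 0 → D_y = 1110.964/27.9 = 39.8195 ≈ 39.82 kip.
ΣF_y = 0: C_y + 39.8195 − 25 − 3.99·8 = 0 → C_y = 17.10 kip.
ΣF_x = 0: C_x + 25 = 0 → C_x = -25.00 kip.

C_x = -25.00 kip, C_y = 17.10 kip, D_y = 39.82 kip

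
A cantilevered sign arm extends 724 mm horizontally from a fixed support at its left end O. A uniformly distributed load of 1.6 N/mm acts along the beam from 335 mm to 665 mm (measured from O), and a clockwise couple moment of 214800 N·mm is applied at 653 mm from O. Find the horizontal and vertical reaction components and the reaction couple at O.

Resultant of the distributed load: 1.6 × 330 = 528 N at 500 mm from O.
ΣF_x = 0: O_x = 0.
ΣF_y = 0: O_y − 1.6·330 = 0 → O_y = 528.0 N.
ΣM about O: M_O − (1.6·330)·500 − 214800 = 0 → M_O = 478800 N·mm.

O_x = 0, O_y = 528.0 N, M_O = 478800 N·mm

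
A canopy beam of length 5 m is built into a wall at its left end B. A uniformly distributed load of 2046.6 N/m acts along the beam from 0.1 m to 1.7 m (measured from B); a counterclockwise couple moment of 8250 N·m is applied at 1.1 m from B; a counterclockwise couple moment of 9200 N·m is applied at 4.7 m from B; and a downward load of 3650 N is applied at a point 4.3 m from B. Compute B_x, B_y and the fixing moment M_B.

Resultant of the distributed load: 2046.6 × 1.6 = 3274.56 N at 0.9 m from B.
ΣF_x = 0: B_x = 0.
ΣF_y = 0: B_y − 2046.6·1.6 − 3650 = 0 → B_y = 6925 N.
ΣM about B: M_B − (2046.6·1.6)·0.9 + 8250 + 9200 − 3650·4.3 = 0 → M_B = 1192 N·m.

B_x = 0, B_y = 6925 N, M_B = 1192 N·m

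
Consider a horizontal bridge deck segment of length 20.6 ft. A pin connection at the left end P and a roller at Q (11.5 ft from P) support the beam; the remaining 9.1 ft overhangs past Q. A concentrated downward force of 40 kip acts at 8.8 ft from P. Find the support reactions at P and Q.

P_x = 0, P_y = 9.391 kip, Q_y = 30.61 kip

Taking moments about P: Q_y·11.5 − 40·8.8 = 0 → Q_y = 352/11.5 = 30.6087 ≈ 30.61 kip.
ΣF_y = 0: P_y + 30.6087 − 40 = 0 → P_y = 9.391 kip.
ΣF_x = 0: no horizontal applied forces, so P_x = 0.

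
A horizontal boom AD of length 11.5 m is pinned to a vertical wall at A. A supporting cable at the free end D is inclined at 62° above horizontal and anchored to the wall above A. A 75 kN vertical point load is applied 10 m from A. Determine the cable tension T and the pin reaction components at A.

ΣM about A: T·sin62°·11.5 − 75·10 = 0 → T = 750/(11.5·0.882948) = 73.8632 ≈ 73.86 kN.
ΣF_x = 0: A_x − T·cos62° = 0 → A_x = 73.8632 × 0.469472 = 34.68 kN.
ΣF_y = 0: A_y + T·sin62° − 75 = 0 → A_y = 75 − 73.8632 × 0.882948 = 9.783 kN.

T = 73.86 kN, A_x = 34.68 kN, A_y = 9.783 kN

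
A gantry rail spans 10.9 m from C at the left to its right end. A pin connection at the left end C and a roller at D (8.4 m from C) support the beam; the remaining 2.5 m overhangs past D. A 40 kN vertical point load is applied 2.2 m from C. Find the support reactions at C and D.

C_x = 0, C_y = 29.52 kN, D_y = 10.48 kN

Taking moments about C: D_y·8.4 − 40·2.2 = 0 → D_y = 88/8.4 = 10.4762 ≈ 10.48 kN.
ΣF_y = 0: C_y + 10.4762 − 40 = 0 → C_y = 29.52 kN.
ΣF_x = 0: no horizontal applied forces, so C_x = 0.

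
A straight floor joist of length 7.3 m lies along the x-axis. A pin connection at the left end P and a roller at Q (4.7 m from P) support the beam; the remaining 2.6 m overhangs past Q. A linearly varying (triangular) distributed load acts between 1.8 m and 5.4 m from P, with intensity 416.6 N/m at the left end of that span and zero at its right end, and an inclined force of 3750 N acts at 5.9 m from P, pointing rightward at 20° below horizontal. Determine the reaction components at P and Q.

Resultant of the triangular load: ½ × 416.6 × 3.6 = 749.88 N, acting at 3 m from P (one-third of the span from the peak).
ΣM about P: Q_y·4.7 − (½·416.6·3.6)·3 − 3750·sin20°·5.9 = 0 → Q_y = 9816.84/4.7 = 2088.69 ≈ 2089 N.
ΣF_y = 0: P_y + 2088.69 − ½·416.6·3.6 − 3750·sin20° = 0 → P_y = -56.23 N.
ΣF_x = 0: P_x + 3750·cos20° = 0 → P_x = -3524 N.

P_x = -3524 N, P_y = -56.23 N, Q_y = 2089 N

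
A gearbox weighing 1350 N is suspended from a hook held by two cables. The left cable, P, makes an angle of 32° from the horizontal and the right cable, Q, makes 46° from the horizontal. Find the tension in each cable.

T_P = 958.7 N, T_Q = 1170 N

ΣF_x = 0: −T_P·cos32° + T_Q·cos46° = 0 → T_Q = 1.22081·T_P.
ΣF_y = 0: T_P·sin32° + T_Q·sin46° = 1350.
Substitute: T_P·(0.529919 + 1.22081·0.71934) = 1350 → T_P = 958.741 ≈ 958.7 N.
Then T_Q = 1.22081 × 958.741 = 1170 N.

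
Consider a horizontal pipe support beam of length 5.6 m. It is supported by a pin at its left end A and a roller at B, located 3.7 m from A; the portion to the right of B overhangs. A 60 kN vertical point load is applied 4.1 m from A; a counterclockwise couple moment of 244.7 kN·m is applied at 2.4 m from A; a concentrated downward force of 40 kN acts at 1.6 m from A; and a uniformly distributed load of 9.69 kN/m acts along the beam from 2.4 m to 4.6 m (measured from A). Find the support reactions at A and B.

A_x = 0, A_y = 83.50 kN, B_y = 37.81 kN

Resultant of the distributed load: 9.69 × 2.2 = 21.318 kN at 3.5 m from A.
Taking moments about A: B_y·3.7 − 60·4.1 + 244.7 − 40·1.6 − (9.69·2.2)·3.5 = 0 → B_y = 139.913/3.7 = 37.8143 ≈ 37.81 kN.
ΣF_y = 0: A_y + 37.8143 − 60 − 40 − 9.69·2.2 = 0 → A_y = 83.50 kN.
ΣF_x = 0: no horizontal applied forces, so A_x = 0.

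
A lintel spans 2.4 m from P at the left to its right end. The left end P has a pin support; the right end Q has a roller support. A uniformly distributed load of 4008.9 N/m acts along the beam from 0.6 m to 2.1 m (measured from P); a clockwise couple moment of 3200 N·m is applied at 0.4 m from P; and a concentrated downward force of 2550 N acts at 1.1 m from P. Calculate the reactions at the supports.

P_x = 0, P_y = 2679 N, Q_y = 5885 N

Resultant of the distributed load: 4008.9 × 1.5 = 6013.35 N at 1.35 m from P.
Taking moments about P: Q_y·2.4 − (4008.9·1.5)·1.35 − 3200 − 2550·1.1 = 0 → Q_y = 14123.0225/2.4 = 5884.59 ≈ 5885 N.
ΣF_y = 0: P_y + 5884.59 − 4008.9·1.5 − 2550 = 0 → P_y = 2679 N.
ΣF_x = 0: no horizontal applied forces, so P_x = 0.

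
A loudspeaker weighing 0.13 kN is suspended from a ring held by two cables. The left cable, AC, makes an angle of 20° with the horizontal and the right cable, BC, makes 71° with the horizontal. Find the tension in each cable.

T_AC = 0.04233 kN, T_BC = 0.1222 kN

ΣF_x = 0: −T_AC·cos20° + T_BC·cos71° = 0 → T_BC = 2.88632·T_AC.
ΣF_y = 0: T_AC·sin20° + T_BC·sin71° = 0.13.
Substitute: T_AC·(0.34202 + 2.88632·0.945519) = 0.13 → T_AC = 0.0423302 ≈ 0.04233 kN.
Then T_BC = 2.88632 × 0.0423302 = 0.1222 kN.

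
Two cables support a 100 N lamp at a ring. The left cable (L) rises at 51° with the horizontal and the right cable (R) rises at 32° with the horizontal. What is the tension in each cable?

T_L = 85.44 N, T_R = 63.40 N

ΣF_x = 0: −T_L·cos51° + T_R·cos32° = 0 → T_R = 0.742081·T_L.
ΣF_y = 0: T_L·sin51° + T_R·sin32° = 100.
Substitute: T_L·(0.777146 + 0.742081·0.529919) = 100 → T_L = 85.4417 ≈ 85.44 N.
Then T_R = 0.742081 × 85.4417 = 63.40 N.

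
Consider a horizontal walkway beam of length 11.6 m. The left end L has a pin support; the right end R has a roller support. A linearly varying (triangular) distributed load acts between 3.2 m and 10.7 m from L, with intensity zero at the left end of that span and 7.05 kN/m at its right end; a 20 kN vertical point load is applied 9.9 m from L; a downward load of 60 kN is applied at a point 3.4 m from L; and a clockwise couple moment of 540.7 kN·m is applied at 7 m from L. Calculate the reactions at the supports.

L_x = 0, L_y = 6.482 kN, R_y = 99.96 kN

Resultant of the triangular load: ½ × 7.05 × 7.5 = 26.4375 kN, acting at 8.2 m from L (one-third of the span from the peak).
Moments about L: R_y·11.6 − (½·7.05·7.5)·8.2 − 20·9.9 − 60·3.4 − 540.7 = 0 → R_y = 1159.4875/11.6 = 99.9558 ≈ 99.96 kN.
ΣF_y = 0: L_y + 99.9558 − ½·7.05·7.5 − 20 − 60 = 0 → L_y = 6.482 kN.
ΣF_x = 0: no horizontal applied forces, so L_x = 0.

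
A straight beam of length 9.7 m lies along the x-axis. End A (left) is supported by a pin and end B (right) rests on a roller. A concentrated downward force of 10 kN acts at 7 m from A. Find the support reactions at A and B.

A_x = 0, A_y = 2.784 kN, B_y = 7.216 kN

Taking moments about A: B_y·9.7 − 10·7 = 0 → B_y = 70/9.7 = 7.21649 ≈ 7.216 kN.
ΣF_y = 0: A_y + 7.21649 − 10 = 0 → A_y = 2.784 kN.
ΣF_x = 0: no horizontal applied forces, so A_x = 0.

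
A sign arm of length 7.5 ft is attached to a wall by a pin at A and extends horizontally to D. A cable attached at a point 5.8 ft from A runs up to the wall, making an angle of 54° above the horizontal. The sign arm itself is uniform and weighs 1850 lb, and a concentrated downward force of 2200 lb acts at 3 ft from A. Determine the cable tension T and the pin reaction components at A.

T = 2885 lb, A_x = 1696 lb, A_y = 1716 lb

ΣM about A: T·sin54°·5.8 − 1850·3.75 − 2200·3 = 0 → T = 13537.5/(5.8·0.809017) = 2885.05 ≈ 2885 lb.
ΣF_x = 0: A_x − T·cos54° = 0 → A_x = 2885.05 × 0.587785 = 1696 lb.
ΣF_y = 0: A_y + T·sin54° − 1850 − 2200 = 0 → A_y = 4050 − 2885.05 × 0.809017 = 1716 lb.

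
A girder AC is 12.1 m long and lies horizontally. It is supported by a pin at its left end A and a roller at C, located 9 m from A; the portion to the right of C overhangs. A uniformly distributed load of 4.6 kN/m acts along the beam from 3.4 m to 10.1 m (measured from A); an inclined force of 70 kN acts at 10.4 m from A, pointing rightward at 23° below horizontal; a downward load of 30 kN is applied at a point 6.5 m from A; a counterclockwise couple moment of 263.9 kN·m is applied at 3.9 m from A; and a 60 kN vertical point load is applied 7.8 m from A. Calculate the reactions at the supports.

A_x = -64.44 kN, A_y = 49.11 kN, C_y = 99.07 kN

Resultant of the distributed load: 4.6 × 6.7 = 30.82 kN at 6.75 m from A.
Taking moments about A: C_y·9 − (4.6·6.7)·6.75 − 70·sin23°·10.4 − 30·6.5 + 263.9 − 60·7.8 = 0 → C_y = 891.587/9 = 99.0652 ≈ 99.07 kN.
ΣF_y = 0: A_y + 99.0652 − 4.6·6.7 − 70·sin23° − 30 − 60 = 0 → A_y = 49.11 kN.
ΣF_x = 0: A_x + 70·cos23° = 0 → A_x = -64.44 kN.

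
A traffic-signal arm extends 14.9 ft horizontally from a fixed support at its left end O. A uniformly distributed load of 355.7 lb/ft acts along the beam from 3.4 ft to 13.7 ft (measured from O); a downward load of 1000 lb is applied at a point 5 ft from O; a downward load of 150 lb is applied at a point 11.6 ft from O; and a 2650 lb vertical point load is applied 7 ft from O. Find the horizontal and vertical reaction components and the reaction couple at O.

Resultant of the distributed load: 355.7 × 10.3 = 3663.71 lb at 8.55 ft from O.
ΣF_x = 0: O_x = 0.
ΣF_y = 0: O_y − 355.7·10.3 − 1000 − 150 − 2650 = 0 → O_y = 7464 lb.
ΣM about O: M_O − (355.7·10.3)·8.55 − 1000·5 − 150·11.6 − 2650·7 = 0 → M_O = 56610 lb·ft.

O_x = 0, O_y = 7464 lb, M_O = 56610 lb·ft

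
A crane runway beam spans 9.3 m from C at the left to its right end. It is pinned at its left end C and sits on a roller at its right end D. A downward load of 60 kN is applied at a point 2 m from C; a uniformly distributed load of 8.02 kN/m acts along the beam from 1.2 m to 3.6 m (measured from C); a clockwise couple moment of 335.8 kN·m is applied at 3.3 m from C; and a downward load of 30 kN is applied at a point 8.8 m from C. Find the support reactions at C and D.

C_x = 0, C_y = 26.88 kN, D_y = 82.37 kN

Resultant of the distributed load: 8.02 × 2.4 = 19.248 kN at 2.4 m from C.
Taking moments about C: D_y·9.3 − 60·2 − (8.02·2.4)·2.4 − 335.8 − 30·8.8 = 0 → D_y = 765.9952/9.3 = 82.3651 ≈ 82.37 kN.
ΣF_y = 0: C_y + 82.3651 − 60 − 8.02·2.4 − 30 = 0 → C_y = 26.88 kN.
ΣF_x = 0: no horizontal applied forces, so C_x = 0.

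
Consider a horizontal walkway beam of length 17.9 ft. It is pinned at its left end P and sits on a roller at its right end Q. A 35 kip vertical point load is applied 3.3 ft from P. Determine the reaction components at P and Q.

ΣM about P: Q_y·17.9 − 35·3.3 = 0 → Q_y = 115.5/17.9 = 6.45251 ≈ 6.453 kip.
ΣF_y = 0: P_y + 6.45251 − 35 = 0 → P_y = 28.55 kip.
ΣF_x = 0: no horizontal applied forces, so P_x = 0.

P_x = 0, P_y = 28.55 kip, Q_y = 6.453 kip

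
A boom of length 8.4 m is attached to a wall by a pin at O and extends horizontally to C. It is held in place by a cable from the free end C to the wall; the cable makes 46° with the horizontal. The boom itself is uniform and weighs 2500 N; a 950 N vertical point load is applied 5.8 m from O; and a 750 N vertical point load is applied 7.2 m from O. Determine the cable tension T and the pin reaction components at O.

T = 3543 N, O_x = 2461 N, O_y = 1651 N

ΣM about O: T·sin46°·8.4 − 2500·4.2 − 950·5.8 − 750·7.2 = 0 → T = 21410/(8.4·0.71934) = 3543.26 ≈ 3543 N.
ΣF_x = 0: O_x − T·cos46° = 0 → O_x = 3543.26 × 0.694658 = 2461 N.
ΣF_y = 0: O_y + T·sin46° − 2500 − 950 − 750 = 0 → O_y = 4200 − 3543.26 × 0.71934 = 1651 N.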